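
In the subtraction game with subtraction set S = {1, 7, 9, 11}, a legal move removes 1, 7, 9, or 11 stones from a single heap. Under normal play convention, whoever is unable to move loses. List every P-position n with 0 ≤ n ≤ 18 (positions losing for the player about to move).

n :  0  1  2  3  4  5  6  7  8  9 10 11 12 13 14 15 16 17 18
G :  0  1  0  1  0  1  0  1  0  1  0  1  0  1  0  1  0  1  0
P-positions are exactly the n with G(n) = 0.

0, 2, 4, 6, 8, 10, 12, 14, 16, 18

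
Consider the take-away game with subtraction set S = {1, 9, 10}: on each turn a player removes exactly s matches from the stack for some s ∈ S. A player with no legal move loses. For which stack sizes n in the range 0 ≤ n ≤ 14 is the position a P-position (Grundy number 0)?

0, 2, 4, 6, 8

G(0) = 0
G(1) = mex{0} = 1
G(2) = mex{1} = 0
G(3) = mex{0} = 1
G(4) = mex{1} = 0
G(5) = mex{0} = 1
G(6) = mex{1} = 0
G(7) = mex{0} = 1
G(8) = mex{1} = 0
G(9) = mex{0,0} = 1
G(10) = mex{1,1,0} = 2
G(11) = mex{2,0,1} = 3
G(12) = mex{3,1,0} = 2
G(13) = mex{2,0,1} = 3
G(14) = mex{3,1,0} = 2
P-positions are exactly the n with G(n) = 0.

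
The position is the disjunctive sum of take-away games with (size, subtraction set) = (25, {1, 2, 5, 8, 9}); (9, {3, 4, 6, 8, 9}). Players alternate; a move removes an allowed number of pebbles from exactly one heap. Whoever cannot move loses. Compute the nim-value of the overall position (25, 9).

Heap A, S = {1, 2, 5, 8, 9}:
G(0) = 0
G(1) = mex{0} = 1
G(2) = mex{1,0} = 2
G(3) = mex{2,1} = 0
G(4) = mex{0,2} = 1
G(5) = mex{1,0,0} = 2
G(6) = mex{2,1,1} = 0
G(7) = mex{0,2,2} = 1
G(8) = mex{1,0,0,0} = 2
G(9) = mex{2,1,1,1,0} = 3
G(10) = mex{3,2,2,2,1} = 0
G(11) = mex{0,3,0,0,2} = 1
G(12) = mex{1,0,1,1,0} = 2
G(13) = mex{2,1,2,2,1} = 0
G(14) = mex{0,2,3,0,2} = 1
G(15) = mex{1,0,0,1,0} = 2
G(16) = mex{2,1,1,2,1} = 0
G(17) = mex{0,2,2,3,2} = 1
G(18) = mex{1,0,0,0,3} = 2
G(19) = mex{2,1,1,1,0} = 3
G(20) = mex{3,2,2,2,1} = 0
G(21) = mex{0,3,0,0,2} = 1
G(22) = mex{1,0,1,1,0} = 2
G(23) = mex{2,1,2,2,1} = 0
G(24) = mex{0,2,3,0,2} = 1
G(25) = mex{1,0,0,1,0} = 2
G_A(25) = 2.
Heap B, S = {3, 4, 6, 8, 9}:
n : 0 1 2 3 4 5 6 7 8 9
G : 0 0 0 1 1 1 2 2 2 3
G_B(9) = 3.
Combined Grundy value = 2 ⊕ 3 = 1.

1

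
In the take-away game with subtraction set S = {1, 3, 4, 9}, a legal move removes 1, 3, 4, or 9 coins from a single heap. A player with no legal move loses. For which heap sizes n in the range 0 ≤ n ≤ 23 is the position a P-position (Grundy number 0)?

0, 2, 7, 12, 14, 19

G(0) = 0
G(1) = mex{0} = 1
G(2) = mex{1} = 0
G(3) = mex{0,0} = 1
G(4) = mex{1,1,0} = 2
G(5) = mex{2,0,1} = 3
G(6) = mex{3,1,0} = 2
G(7) = mex{2,2,1} = 0
G(8) = mex{0,3,2} = 1
G(9) = mex{1,2,3,0} = 4
G(10) = mex{4,0,2,1} = 3
G(11) = mex{3,1,0,0} = 2
G(12) = mex{2,4,1,1} = 0
G(13) = mex{0,3,4,2} = 1
G(14) = mex{1,2,3,3} = 0
G(15) = mex{0,0,2,2} = 1
G(16) = mex{1,1,0,0} = 2
G(17) = mex{2,0,1,1} = 3
G(18) = mex{3,1,0,4} = 2
G(19) = mex{2,2,1,3} = 0
G(20) = mex{0,3,2,2} = 1
G(21) = mex{1,2,3,0} = 4
G(22) = mex{4,0,2,1} = 3
G(23) = mex{3,1,0,0} = 2
P-positions are exactly the n with G(n) = 0.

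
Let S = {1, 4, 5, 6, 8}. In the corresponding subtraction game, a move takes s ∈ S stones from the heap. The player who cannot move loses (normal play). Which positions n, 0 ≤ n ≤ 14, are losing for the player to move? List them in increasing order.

G(0) = 0
G(1) = mex{0} = 1
G(2) = mex{1} = 0
G(3) = mex{0} = 1
G(4) = mex{1,0} = 2
G(5) = mex{2,1,0} = 3
G(6) = mex{3,0,1,0} = 2
G(7) = mex{2,1,0,1} = 3
G(8) = mex{3,2,1,0,0} = 4
G(9) = mex{4,3,2,1,1} = 0
G(10) = mex{0,2,3,2,0} = 1
G(11) = mex{1,3,2,3,1} = 0
G(12) = mex{0,4,3,2,2} = 1
G(13) = mex{1,0,4,3,3} = 2
G(14) = mex{2,1,0,4,2} = 3
P-positions are exactly the n with G(n) = 0.

0, 2, 9, 11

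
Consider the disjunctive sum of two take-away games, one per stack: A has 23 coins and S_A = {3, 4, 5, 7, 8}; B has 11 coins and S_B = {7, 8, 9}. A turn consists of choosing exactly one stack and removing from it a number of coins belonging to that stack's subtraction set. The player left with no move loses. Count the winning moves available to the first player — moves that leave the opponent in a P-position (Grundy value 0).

Stack A, S = {3, 4, 5, 7, 8}:
G(0) = 0
G(1) = mex{} = 0
G(2) = mex{} = 0
G(3) = mex{0} = 1
G(4) = mex{0,0} = 1
G(5) = mex{0,0,0} = 1
G(6) = mex{1,0,0} = 2
G(7) = mex{1,1,0,0} = 2
G(8) = mex{1,1,1,0,0} = 2
G(9) = mex{2,1,1,0,0} = 3
G(10) = mex{2,2,1,1,0} = 3
G(11) = mex{2,2,2,1,1} = 0
G(12) = mex{3,2,2,1,1} = 0
G(13) = mex{3,3,2,2,1} = 0
G(14) = mex{0,3,3,2,2} = 1
G(15) = mex{0,0,3,2,2} = 1
G(16) = mex{0,0,0,3,2} = 1
G(17) = mex{1,0,0,3,3} = 2
G(18) = mex{1,1,0,0,3} = 2
G(19) = mex{1,1,1,0,0} = 2
G(20) = mex{2,1,1,0,0} = 3
G(21) = mex{2,2,1,1,0} = 3
G(22) = mex{2,2,2,1,1} = 0
G(23) = mex{3,2,2,1,1} = 0
G_A(23) = 0.
Stack B, S = {7, 8, 9}:
G(0) = 0
G(1) = mex{} = 0
G(2) = mex{} = 0
G(3) = mex{} = 0
G(4) = mex{} = 0
G(5) = mex{} = 0
G(6) = mex{} = 0
G(7) = mex{0} = 1
G(8) = mex{0,0} = 1
G(9) = mex{0,0,0} = 1
G(10) = mex{0,0,0} = 1
G(11) = mex{0,0,0} = 1
G_B(11) = 1.
Combined Grundy value = 0 ⊕ 1 = 1.
A winning move leaves total XOR = 0, i.e. changes one component's Grundy value g to g ⊕ X where X is the current total.
Stack A: need g' = 0⊕1 = 1. Options: 23−3→G=3, 23−4→G=2, 23−5→G=2, 23−7→G=1, 23−8→G=1. Hits: 2.
Stack B: need g' = 1⊕1 = 0. Options: 11−7→G=0, 11−8→G=0, 11−9→G=0. Hits: 3.

5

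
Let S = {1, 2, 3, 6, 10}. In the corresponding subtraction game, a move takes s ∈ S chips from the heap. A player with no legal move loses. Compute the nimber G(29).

G(0) = 0
G(1) = mex{0} = 1
G(2) = mex{1,0} = 2
G(3) = mex{2,1,0} = 3
G(4) = mex{3,2,1} = 0
G(5) = mex{0,3,2} = 1
G(6) = mex{1,0,3,0} = 2
G(7) = mex{2,1,0,1} = 3
G(8) = mex{3,2,1,2} = 0
G(9) = mex{0,3,2,3} = 1
G(10) = mex{1,0,3,0,0} = 2
G(11) = mex{2,1,0,1,1} = 3
G(12) = mex{3,2,1,2,2} = 0
G(13) = mex{0,3,2,3,3} = 1
G(14) = mex{1,0,3,0,0} = 2
G(15) = mex{2,1,0,1,1} = 3
G(16) = mex{3,2,1,2,2} = 0
G(17) = mex{0,3,2,3,3} = 1
G(18) = mex{1,0,3,0,0} = 2
G(19) = mex{2,1,0,1,1} = 3
G(20) = mex{3,2,1,2,2} = 0
G(21) = mex{0,3,2,3,3} = 1
G(22) = mex{1,0,3,0,0} = 2
G(23) = mex{2,1,0,1,1} = 3
G(24) = mex{3,2,1,2,2} = 0
G(25) = mex{0,3,2,3,3} = 1
G(26) = mex{1,0,3,0,0} = 2
G(27) = mex{2,1,0,1,1} = 3
G(28) = mex{3,2,1,2,2} = 0
G(29) = mex{0,3,2,3,3} = 1

1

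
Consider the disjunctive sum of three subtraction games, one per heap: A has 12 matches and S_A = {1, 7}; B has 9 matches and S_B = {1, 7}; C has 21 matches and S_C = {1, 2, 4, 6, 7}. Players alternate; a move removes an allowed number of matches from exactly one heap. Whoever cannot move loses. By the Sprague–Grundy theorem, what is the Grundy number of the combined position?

3

Heap A, S = {1, 7}:
n :  0  1  2  3  4  5  6  7  8  9 10 11 12
G :  0  1  0  1  0  1  0  1  0  1  0  1  0
G_A(12) = 0.
Heap B, S = {1, 7}:
G(0) = 0
G(1) = mex{0} = 1
G(2) = mex{1} = 0
G(3) = mex{0} = 1
G(4) = mex{1} = 0
G(5) = mex{0} = 1
G(6) = mex{1} = 0
G(7) = mex{0,0} = 1
G(8) = mex{1,1} = 0
G(9) = mex{0,0} = 1
G_B(9) = 1.
Heap C, S = {1, 2, 4, 6, 7}:
G(0) = 0
G(1) = mex{0} = 1
G(2) = mex{1,0} = 2
G(3) = mex{2,1} = 0
G(4) = mex{0,2,0} = 1
G(5) = mex{1,0,1} = 2
G(6) = mex{2,1,2,0} = 3
G(7) = mex{3,2,0,1,0} = 4
G(8) = mex{4,3,1,2,1} = 0
G(9) = mex{0,4,2,0,2} = 1
G(10) = mex{1,0,3,1,0} = 2
G(11) = mex{2,1,4,2,1} = 0
G(12) = mex{0,2,0,3,2} = 1
G(13) = mex{1,0,1,4,3} = 2
G(14) = mex{2,1,2,0,4} = 3
G(15) = mex{3,2,0,1,0} = 4
G(16) = mex{4,3,1,2,1} = 0
G(17) = mex{0,4,2,0,2} = 1
G(18) = mex{1,0,3,1,0} = 2
G(19) = mex{2,1,4,2,1} = 0
G(20) = mex{0,2,0,3,2} = 1
G(21) = mex{1,0,1,4,3} = 2
G_C(21) = 2.
Combined Grundy value = 0 ⊕ 1 ⊕ 2 = 3.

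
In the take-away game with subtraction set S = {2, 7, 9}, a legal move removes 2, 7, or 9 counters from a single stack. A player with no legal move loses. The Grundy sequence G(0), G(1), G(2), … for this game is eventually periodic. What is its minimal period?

15

n :  0  1  2  3  4  5  6  7  8  9 10 11 12 13 14 15 16 17 18 19 20 21 22 23 24 25 26 27 28 29 30 31
G :  0  0  1  1  0  0  1  1  2  2  3  3  2  2  3  0  0  1  1  0  0  1  1  2  2  3  3  2  2  3  0  0
G(n+15) = G(n) holds for n = 0,…,8 (a full window of length max(S) = 9), so the sequence is purely periodic with period 15.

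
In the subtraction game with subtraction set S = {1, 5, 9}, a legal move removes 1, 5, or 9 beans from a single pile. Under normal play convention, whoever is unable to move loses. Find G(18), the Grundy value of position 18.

G(0) = 0
G(1) = mex{0} = 1
G(2) = mex{1} = 0
G(3) = mex{0} = 1
G(4) = mex{1} = 0
G(5) = mex{0,0} = 1
G(6) = mex{1,1} = 0
G(7) = mex{0,0} = 1
G(8) = mex{1,1} = 0
G(9) = mex{0,0,0} = 1
G(10) = mex{1,1,1} = 0
G(11) = mex{0,0,0} = 1
G(12) = mex{1,1,1} = 0
G(13) = mex{0,0,0} = 1
G(14) = mex{1,1,1} = 0
G(15) = mex{0,0,0} = 1
G(16) = mex{1,1,1} = 0
G(17) = mex{0,0,0} = 1
G(18) = mex{1,1,1} = 0

0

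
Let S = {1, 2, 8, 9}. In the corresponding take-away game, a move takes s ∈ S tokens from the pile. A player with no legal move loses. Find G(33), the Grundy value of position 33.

G(0) = 0
G(1) = mex{0} = 1
G(2) = mex{1,0} = 2
G(3) = mex{2,1} = 0
G(4) = mex{0,2} = 1
G(5) = mex{1,0} = 2
G(6) = mex{2,1} = 0
G(7) = mex{0,2} = 1
G(8) = mex{1,0,0} = 2
G(9) = mex{2,1,1,0} = 3
G(10) = mex{3,2,2,1} = 0
G(11) = mex{0,3,0,2} = 1
G(12) = mex{1,0,1,0} = 2
G(13) = mex{2,1,2,1} = 0
G(14) = mex{0,2,0,2} = 1
G(15) = mex{1,0,1,0} = 2
G(16) = mex{2,1,2,1} = 0
G(17) = mex{0,2,3,2} = 1
G(18) = mex{1,0,0,3} = 2
G(19) = mex{2,1,1,0} = 3
G(20) = mex{3,2,2,1} = 0
G(21) = mex{0,3,0,2} = 1
G(22) = mex{1,0,1,0} = 2
G(23) = mex{2,1,2,1} = 0
G(24) = mex{0,2,0,2} = 1
G(25) = mex{1,0,1,0} = 2
G(26) = mex{2,1,2,1} = 0
G(27) = mex{0,2,3,2} = 1
G(28) = mex{1,0,0,3} = 2
G(29) = mex{2,1,1,0} = 3
G(30) = mex{3,2,2,1} = 0
G(31) = mex{0,3,0,2} = 1
G(32) = mex{1,0,1,0} = 2
G(33) = mex{2,1,2,1} = 0

0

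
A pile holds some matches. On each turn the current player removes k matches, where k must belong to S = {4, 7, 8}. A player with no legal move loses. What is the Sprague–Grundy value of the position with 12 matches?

G(0) = 0
G(1) = mex{} = 0
G(2) = mex{} = 0
G(3) = mex{} = 0
G(4) = mex{0} = 1
G(5) = mex{0} = 1
G(6) = mex{0} = 1
G(7) = mex{0,0} = 1
G(8) = mex{1,0,0} = 2
G(9) = mex{1,0,0} = 2
G(10) = mex{1,0,0} = 2
G(11) = mex{1,1,0} = 2
G(12) = mex{2,1,1} = 0

0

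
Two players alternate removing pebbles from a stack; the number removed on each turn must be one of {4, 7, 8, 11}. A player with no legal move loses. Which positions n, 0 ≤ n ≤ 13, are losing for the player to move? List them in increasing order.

n :  0  1  2  3  4  5  6  7  8  9 10 11 12 13
G :  0  0  0  0  1  1  1  1  2  2  2  2  3  3
P-positions are exactly the n with G(n) = 0.

0, 1, 2, 3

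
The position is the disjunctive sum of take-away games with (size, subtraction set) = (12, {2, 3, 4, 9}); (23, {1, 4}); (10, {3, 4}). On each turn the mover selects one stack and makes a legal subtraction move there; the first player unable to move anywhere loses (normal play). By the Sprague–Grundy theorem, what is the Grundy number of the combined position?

0

Stack A, S = {2, 3, 4, 9}:
n :  0  1  2  3  4  5  6  7  8  9 10 11 12
G :  0  0  1  1  2  2  0  0  1  1  2  2  0
G_A(12) = 0.
Stack B, S = {1, 4}:
n :  0  1  2  3  4  5  6  7  8  9 10 11 12 13 14 15 16 17 18 19 20 21 22 23
G :  0  1  0  1  2  0  1  0  1  2  0  1  0  1  2  0  1  0  1  2  0  1  0  1
G_B(23) = 1.
Stack C, S = {3, 4}:
n :  0  1  2  3  4  5  6  7  8  9 10
G :  0  0  0  1  1  1  2  0  0  0  1
G_C(10) = 1.
Combined Grundy value = 0 ⊕ 1 ⊕ 1 = 0.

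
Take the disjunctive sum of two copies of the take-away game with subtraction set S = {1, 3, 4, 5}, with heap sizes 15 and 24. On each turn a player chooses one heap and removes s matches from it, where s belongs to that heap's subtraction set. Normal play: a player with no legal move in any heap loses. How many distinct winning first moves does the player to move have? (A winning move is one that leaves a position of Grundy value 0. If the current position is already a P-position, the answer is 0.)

All heaps use S = {1, 3, 4, 5}:
n :  0  1  2  3  4  5  6  7  8  9 10 11 12 13 14 15 16 17 18 19 20 21 22 23 24
G :  0  1  0  1  2  3  2  3  0  1  0  1  2  3  2  3  0  1  0  1  2  3  2  3  0
Heap A: G(15) = 3.
Heap B: G(24) = 0.
Combined Grundy value = 3 ⊕ 0 = 3.
A winning move leaves total XOR = 0, i.e. changes one component's Grundy value g to g ⊕ X where X is the current total.
Heap A: need g' = 3⊕3 = 0. Options: 15−1→G=2, 15−3→G=2, 15−4→G=1, 15−5→G=0. Hits: 1.
Heap B: need g' = 0⊕3 = 3. Options: 24−1→G=3, 24−3→G=3, 24−4→G=2, 24−5→G=1. Hits: 2.

3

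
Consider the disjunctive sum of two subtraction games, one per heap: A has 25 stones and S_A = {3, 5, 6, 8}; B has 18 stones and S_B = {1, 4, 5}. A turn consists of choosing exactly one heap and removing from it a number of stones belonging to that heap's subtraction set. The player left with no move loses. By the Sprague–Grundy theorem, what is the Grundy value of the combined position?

1

Heap A, S = {3, 5, 6, 8}:
G(0) = 0
G(1) = mex{} = 0
G(2) = mex{} = 0
G(3) = mex{0} = 1
G(4) = mex{0} = 1
G(5) = mex{0,0} = 1
G(6) = mex{1,0,0} = 2
G(7) = mex{1,0,0} = 2
G(8) = mex{1,1,0,0} = 2
G(9) = mex{2,1,1,0} = 3
G(10) = mex{2,1,1,0} = 3
G(11) = mex{2,2,1,1} = 0
G(12) = mex{3,2,2,1} = 0
G(13) = mex{3,2,2,1} = 0
G(14) = mex{0,3,2,2} = 1
G(15) = mex{0,3,3,2} = 1
G(16) = mex{0,0,3,2} = 1
G(17) = mex{1,0,0,3} = 2
G(18) = mex{1,0,0,3} = 2
G(19) = mex{1,1,0,0} = 2
G(20) = mex{2,1,1,0} = 3
G(21) = mex{2,1,1,0} = 3
G(22) = mex{2,2,1,1} = 0
G(23) = mex{3,2,2,1} = 0
G(24) = mex{3,2,2,1} = 0
G(25) = mex{0,3,2,2} = 1
G_A(25) = 1.
Heap B, S = {1, 4, 5}:
G(0) = 0
G(1) = mex{0} = 1
G(2) = mex{1} = 0
G(3) = mex{0} = 1
G(4) = mex{1,0} = 2
G(5) = mex{2,1,0} = 3
G(6) = mex{3,0,1} = 2
G(7) = mex{2,1,0} = 3
G(8) = mex{3,2,1} = 0
G(9) = mex{0,3,2} = 1
G(10) = mex{1,2,3} = 0
G(11) = mex{0,3,2} = 1
G(12) = mex{1,0,3} = 2
G(13) = mex{2,1,0} = 3
G(14) = mex{3,0,1} = 2
G(15) = mex{2,1,0} = 3
G(16) = mex{3,2,1} = 0
G(17) = mex{0,3,2} = 1
G(18) = mex{1,2,3} = 0
G_B(18) = 0.
Combined Grundy value = 1 ⊕ 0 = 1.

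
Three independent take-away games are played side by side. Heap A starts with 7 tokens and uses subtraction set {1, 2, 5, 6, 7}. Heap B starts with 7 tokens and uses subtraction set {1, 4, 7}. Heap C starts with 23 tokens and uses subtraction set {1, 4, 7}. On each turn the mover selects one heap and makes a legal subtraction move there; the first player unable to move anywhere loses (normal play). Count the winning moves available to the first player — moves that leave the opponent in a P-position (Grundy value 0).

Heap A, S = {1, 2, 5, 6, 7}:
G(0) = 0
G(1) = mex{0} = 1
G(2) = mex{1,0} = 2
G(3) = mex{2,1} = 0
G(4) = mex{0,2} = 1
G(5) = mex{1,0,0} = 2
G(6) = mex{2,1,1,0} = 3
G(7) = mex{3,2,2,1,0} = 4
G_A(7) = 4.
Heap B, S = {1, 4, 7}:
G(0) = 0
G(1) = mex{0} = 1
G(2) = mex{1} = 0
G(3) = mex{0} = 1
G(4) = mex{1,0} = 2
G(5) = mex{2,1} = 0
G(6) = mex{0,0} = 1
G(7) = mex{1,1,0} = 2
G_B(7) = 2.
Heap C, S = {1, 4, 7}:
G(0) = 0
G(1) = mex{0} = 1
G(2) = mex{1} = 0
G(3) = mex{0} = 1
G(4) = mex{1,0} = 2
G(5) = mex{2,1} = 0
G(6) = mex{0,0} = 1
G(7) = mex{1,1,0} = 2
G(8) = mex{2,2,1} = 0
G(9) = mex{0,0,0} = 1
G(10) = mex{1,1,1} = 0
G(11) = mex{0,2,2} = 1
G(12) = mex{1,0,0} = 2
G(13) = mex{2,1,1} = 0
G(14) = mex{0,0,2} = 1
G(15) = mex{1,1,0} = 2
G(16) = mex{2,2,1} = 0
G(17) = mex{0,0,0} = 1
G(18) = mex{1,1,1} = 0
G(19) = mex{0,2,2} = 1
G(20) = mex{1,0,0} = 2
G(21) = mex{2,1,1} = 0
G(22) = mex{0,0,2} = 1
G(23) = mex{1,1,0} = 2
G_C(23) = 2.
Combined Grundy value = 4 ⊕ 2 ⊕ 2 = 4.
A winning move leaves total XOR = 0, i.e. changes one component's Grundy value g to g ⊕ X where X is the current total.
Heap A: need g' = 4⊕4 = 0. Options: 7−1→G=3, 7−2→G=2, 7−5→G=2, 7−6→G=1, 7−7→G=0. Hits: 1.
Heap B: need g' = 2⊕4 = 6. Options: 7−1→G=1, 7−4→G=1, 7−7→G=0. Hits: 0.
Heap C: need g' = 2⊕4 = 6. Options: 23−1→G=1, 23−4→G=1, 23−7→G=0. Hits: 0.

1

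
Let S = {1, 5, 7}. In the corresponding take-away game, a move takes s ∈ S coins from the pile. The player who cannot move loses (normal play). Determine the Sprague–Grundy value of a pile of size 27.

1

n :  0  1  2  3  4  5  6  7  8  9 10 11 12 13 14 15 16 17 18 19 20 21 22 23 24 25 26 27
G :  0  1  0  1  0  1  0  1  0  1  0  1  0  1  0  1  0  1  0  1  0  1  0  1  0  1  0  1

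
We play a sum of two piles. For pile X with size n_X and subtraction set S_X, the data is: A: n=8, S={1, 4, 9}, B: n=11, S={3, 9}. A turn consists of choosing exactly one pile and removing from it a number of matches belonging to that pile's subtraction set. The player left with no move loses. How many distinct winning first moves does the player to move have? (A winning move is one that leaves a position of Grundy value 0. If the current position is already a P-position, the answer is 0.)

0

Pile A, S = {1, 4, 9}:
n : 0 1 2 3 4 5 6 7 8
G : 0 1 0 1 2 0 1 0 1
G_A(8) = 1.
Pile B, S = {3, 9}:
G(0) = 0
G(1) = mex{} = 0
G(2) = mex{} = 0
G(3) = mex{0} = 1
G(4) = mex{0} = 1
G(5) = mex{0} = 1
G(6) = mex{1} = 0
G(7) = mex{1} = 0
G(8) = mex{1} = 0
G(9) = mex{0,0} = 1
G(10) = mex{0,0} = 1
G(11) = mex{0,0} = 1
G_B(11) = 1.
Combined Grundy value = 1 ⊕ 1 = 0.
A winning move leaves total XOR = 0, i.e. changes one component's Grundy value g to g ⊕ X where X is the current total.
Pile A: target g' = 1⊕0 = 1, but every legal move changes the Grundy value (mex property), so 0 moves.
Pile B: target g' = 1⊕0 = 1, but every legal move changes the Grundy value (mex property), so 0 moves.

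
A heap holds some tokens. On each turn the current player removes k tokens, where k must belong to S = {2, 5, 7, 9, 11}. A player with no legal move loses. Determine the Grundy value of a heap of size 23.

3

n :  0  1  2  3  4  5  6  7  8  9 10 11 12 13 14 15 16 17 18 19 20 21 22 23
G :  0  0  1  1  0  2  1  3  2  2  3  3  4  4  0  5  1  0  0  1  1  2  2  3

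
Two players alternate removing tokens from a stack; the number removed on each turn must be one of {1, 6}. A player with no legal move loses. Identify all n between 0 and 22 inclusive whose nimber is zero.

G(0) = 0
G(1) = mex{0} = 1
G(2) = mex{1} = 0
G(3) = mex{0} = 1
G(4) = mex{1} = 0
G(5) = mex{0} = 1
G(6) = mex{1,0} = 2
G(7) = mex{2,1} = 0
G(8) = mex{0,0} = 1
G(9) = mex{1,1} = 0
G(10) = mex{0,0} = 1
G(11) = mex{1,1} = 0
G(12) = mex{0,2} = 1
G(13) = mex{1,0} = 2
G(14) = mex{2,1} = 0
G(15) = mex{0,0} = 1
G(16) = mex{1,1} = 0
G(17) = mex{0,0} = 1
G(18) = mex{1,1} = 0
G(19) = mex{0,2} = 1
G(20) = mex{1,0} = 2
G(21) = mex{2,1} = 0
G(22) = mex{0,0} = 1
P-positions are exactly the n with G(n) = 0.

0, 2, 4, 7, 9, 11, 14, 16, 18, 21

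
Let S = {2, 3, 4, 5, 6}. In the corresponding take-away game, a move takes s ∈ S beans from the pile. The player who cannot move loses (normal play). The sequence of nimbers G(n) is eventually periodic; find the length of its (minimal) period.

8

n :  0  1  2  3  4  5  6  7  8  9 10 11 12 13 14 15 16 17
G :  0  0  1  1  2  2  3  3  0  0  1  1  2  2  3  3  0  0
G(n+8) = G(n) holds for n = 0,…,5 (a full window of length max(S) = 6), so the sequence is purely periodic with period 8.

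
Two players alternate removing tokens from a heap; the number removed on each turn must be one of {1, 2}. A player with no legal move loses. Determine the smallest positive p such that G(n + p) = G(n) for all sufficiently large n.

3

n :  0  1  2  3  4  5  6  7  8  9 10 11 12 13 14
G :  0  1  2  0  1  2  0  1  2  0  1  2  0  1  2
G(n+3) = G(n) holds for n = 0,…,1 (a full window of length max(S) = 2), so the sequence is purely periodic with period 3.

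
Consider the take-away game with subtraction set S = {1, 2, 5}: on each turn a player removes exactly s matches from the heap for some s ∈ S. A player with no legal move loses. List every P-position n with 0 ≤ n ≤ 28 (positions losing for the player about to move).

n :  0  1  2  3  4  5  6  7  8  9 10 11 12 13 14 15 16 17 18 19 20 21 22 23 24 25 26 27 28
G :  0  1  2  0  1  2  0  1  2  0  1  2  0  1  2  0  1  2  0  1  2  0  1  2  0  1  2  0  1
P-positions are exactly the n with G(n) = 0.

0, 3, 6, 9, 12, 15, 18, 21, 24, 27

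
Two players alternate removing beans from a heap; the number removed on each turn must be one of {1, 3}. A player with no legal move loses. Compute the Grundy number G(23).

n :  0  1  2  3  4  5  6  7  8  9 10 11 12 13 14 15 16 17 18 19 20 21 22 23
G :  0  1  0  1  0  1  0  1  0  1  0  1  0  1  0  1  0  1  0  1  0  1  0  1

1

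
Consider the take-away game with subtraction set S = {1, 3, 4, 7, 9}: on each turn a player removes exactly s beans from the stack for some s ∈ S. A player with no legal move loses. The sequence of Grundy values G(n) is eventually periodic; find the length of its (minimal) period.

8

G(0) = 0
G(1) = mex{0} = 1
G(2) = mex{1} = 0
G(3) = mex{0,0} = 1
G(4) = mex{1,1,0} = 2
G(5) = mex{2,0,1} = 3
G(6) = mex{3,1,0} = 2
G(7) = mex{2,2,1,0} = 3
G(8) = mex{3,3,2,1} = 0
G(9) = mex{0,2,3,0,0} = 1
G(10) = mex{1,3,2,1,1} = 0
G(11) = mex{0,0,3,2,0} = 1
G(12) = mex{1,1,0,3,1} = 2
G(13) = mex{2,0,1,2,2} = 3
G(14) = mex{3,1,0,3,3} = 2
G(15) = mex{2,2,1,0,2} = 3
G(16) = mex{3,3,2,1,3} = 0
G(17) = mex{0,2,3,0,0} = 1
G(18) = mex{1,3,2,1,1} = 0
G(n+8) = G(n) holds for n = 0,…,8 (a full window of length max(S) = 9), so the sequence is purely periodic with period 8.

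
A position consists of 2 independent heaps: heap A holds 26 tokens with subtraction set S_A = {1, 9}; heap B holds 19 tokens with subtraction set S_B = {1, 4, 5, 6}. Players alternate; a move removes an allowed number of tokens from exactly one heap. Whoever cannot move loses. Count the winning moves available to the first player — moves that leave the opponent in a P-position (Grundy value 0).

Heap A, S = {1, 9}:
n :  0  1  2  3  4  5  6  7  8  9 10 11 12 13 14 15 16 17 18 19 20 21 22 23 24 25 26
G :  0  1  0  1  0  1  0  1  0  1  0  1  0  1  0  1  0  1  0  1  0  1  0  1  0  1  0
G_A(26) = 0.
Heap B, S = {1, 4, 5, 6}:
G(0) = 0
G(1) = mex{0} = 1
G(2) = mex{1} = 0
G(3) = mex{0} = 1
G(4) = mex{1,0} = 2
G(5) = mex{2,1,0} = 3
G(6) = mex{3,0,1,0} = 2
G(7) = mex{2,1,0,1} = 3
G(8) = mex{3,2,1,0} = 4
G(9) = mex{4,3,2,1} = 0
G(10) = mex{0,2,3,2} = 1
G(11) = mex{1,3,2,3} = 0
G(12) = mex{0,4,3,2} = 1
G(13) = mex{1,0,4,3} = 2
G(14) = mex{2,1,0,4} = 3
G(15) = mex{3,0,1,0} = 2
G(16) = mex{2,1,0,1} = 3
G(17) = mex{3,2,1,0} = 4
G(18) = mex{4,3,2,1} = 0
G(19) = mex{0,2,3,2} = 1
G_B(19) = 1.
Combined Grundy value = 0 ⊕ 1 = 1.
A winning move leaves total XOR = 0, i.e. changes one component's Grundy value g to g ⊕ X where X is the current total.
Heap A: need g' = 0⊕1 = 1. Options: 26−1→G=1, 26−9→G=1. Hits: 2.
Heap B: need g' = 1⊕1 = 0. Options: 19−1→G=0, 19−4→G=2, 19−5→G=3, 19−6→G=2. Hits: 1.

3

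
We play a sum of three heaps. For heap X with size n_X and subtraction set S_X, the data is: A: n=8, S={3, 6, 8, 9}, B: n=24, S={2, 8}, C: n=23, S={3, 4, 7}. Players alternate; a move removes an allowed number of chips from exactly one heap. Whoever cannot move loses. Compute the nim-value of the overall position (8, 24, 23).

Heap A, S = {3, 6, 8, 9}:
n : 0 1 2 3 4 5 6 7 8
G : 0 0 0 1 1 1 2 2 2
G_A(8) = 2.
Heap B, S = {2, 8}:
G(0) = 0
G(1) = mex{} = 0
G(2) = mex{0} = 1
G(3) = mex{0} = 1
G(4) = mex{1} = 0
G(5) = mex{1} = 0
G(6) = mex{0} = 1
G(7) = mex{0} = 1
G(8) = mex{1,0} = 2
G(9) = mex{1,0} = 2
G(10) = mex{2,1} = 0
G(11) = mex{2,1} = 0
G(12) = mex{0,0} = 1
G(13) = mex{0,0} = 1
G(14) = mex{1,1} = 0
G(15) = mex{1,1} = 0
G(16) = mex{0,2} = 1
G(17) = mex{0,2} = 1
G(18) = mex{1,0} = 2
G(19) = mex{1,0} = 2
G(20) = mex{2,1} = 0
G(21) = mex{2,1} = 0
G(22) = mex{0,0} = 1
G(23) = mex{0,0} = 1
G(24) = mex{1,1} = 0
G_B(24) = 0.
Heap C, S = {3, 4, 7}:
G(0) = 0
G(1) = mex{} = 0
G(2) = mex{} = 0
G(3) = mex{0} = 1
G(4) = mex{0,0} = 1
G(5) = mex{0,0} = 1
G(6) = mex{1,0} = 2
G(7) = mex{1,1,0} = 2
G(8) = mex{1,1,0} = 2
G(9) = mex{2,1,0} = 3
G(10) = mex{2,2,1} = 0
G(11) = mex{2,2,1} = 0
G(12) = mex{3,2,1} = 0
G(13) = mex{0,3,2} = 1
G(14) = mex{0,0,2} = 1
G(15) = mex{0,0,2} = 1
G(16) = mex{1,0,3} = 2
G(17) = mex{1,1,0} = 2
G(18) = mex{1,1,0} = 2
G(19) = mex{2,1,0} = 3
G(20) = mex{2,2,1} = 0
G(21) = mex{2,2,1} = 0
G(22) = mex{3,2,1} = 0
G(23) = mex{0,3,2} = 1
G_C(23) = 1.
Combined Grundy value = 2 ⊕ 0 ⊕ 1 = 3.

3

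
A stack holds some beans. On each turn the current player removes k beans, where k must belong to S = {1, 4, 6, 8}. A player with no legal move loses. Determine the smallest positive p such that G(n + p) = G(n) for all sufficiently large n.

12

G(0) = 0
G(1) = mex{0} = 1
G(2) = mex{1} = 0
G(3) = mex{0} = 1
G(4) = mex{1,0} = 2
G(5) = mex{2,1} = 0
G(6) = mex{0,0,0} = 1
G(7) = mex{1,1,1} = 0
G(8) = mex{0,2,0,0} = 1
G(9) = mex{1,0,1,1} = 2
G(10) = mex{2,1,2,0} = 3
G(11) = mex{3,0,0,1} = 2
G(12) = mex{2,1,1,2} = 0
G(13) = mex{0,2,0,0} = 1
G(14) = mex{1,3,1,1} = 0
G(15) = mex{0,2,2,0} = 1
G(16) = mex{1,0,3,1} = 2
G(17) = mex{2,1,2,2} = 0
G(18) = mex{0,0,0,3} = 1
G(19) = mex{1,1,1,2} = 0
G(20) = mex{0,2,0,0} = 1
G(21) = mex{1,0,1,1} = 2
G(22) = mex{2,1,2,0} = 3
G(23) = mex{3,0,0,1} = 2
G(24) = mex{2,1,1,2} = 0
G(25) = mex{0,2,0,0} = 1
G(n+12) = G(n) holds for n = 0,…,7 (a full window of length max(S) = 8), so the sequence is purely periodic with period 12.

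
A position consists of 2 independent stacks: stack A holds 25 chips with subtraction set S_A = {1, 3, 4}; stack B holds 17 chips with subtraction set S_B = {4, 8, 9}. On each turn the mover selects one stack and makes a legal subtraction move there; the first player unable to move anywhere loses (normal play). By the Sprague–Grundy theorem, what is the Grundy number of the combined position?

Stack A, S = {1, 3, 4}:
G(0) = 0
G(1) = mex{0} = 1
G(2) = mex{1} = 0
G(3) = mex{0,0} = 1
G(4) = mex{1,1,0} = 2
G(5) = mex{2,0,1} = 3
G(6) = mex{3,1,0} = 2
G(7) = mex{2,2,1} = 0
G(8) = mex{0,3,2} = 1
G(9) = mex{1,2,3} = 0
G(10) = mex{0,0,2} = 1
G(11) = mex{1,1,0} = 2
G(12) = mex{2,0,1} = 3
G(13) = mex{3,1,0} = 2
G(14) = mex{2,2,1} = 0
G(15) = mex{0,3,2} = 1
G(16) = mex{1,2,3} = 0
G(17) = mex{0,0,2} = 1
G(18) = mex{1,1,0} = 2
G(19) = mex{2,0,1} = 3
G(20) = mex{3,1,0} = 2
G(21) = mex{2,2,1} = 0
G(22) = mex{0,3,2} = 1
G(23) = mex{1,2,3} = 0
G(24) = mex{0,0,2} = 1
G(25) = mex{1,1,0} = 2
G_A(25) = 2.
Stack B, S = {4, 8, 9}:
G(0) = 0
G(1) = mex{} = 0
G(2) = mex{} = 0
G(3) = mex{} = 0
G(4) = mex{0} = 1
G(5) = mex{0} = 1
G(6) = mex{0} = 1
G(7) = mex{0} = 1
G(8) = mex{1,0} = 2
G(9) = mex{1,0,0} = 2
G(10) = mex{1,0,0} = 2
G(11) = mex{1,0,0} = 2
G(12) = mex{2,1,0} = 3
G(13) = mex{2,1,1} = 0
G(14) = mex{2,1,1} = 0
G(15) = mex{2,1,1} = 0
G(16) = mex{3,2,1} = 0
G(17) = mex{0,2,2} = 1
G_B(17) = 1.
Combined Grundy value = 2 ⊕ 1 = 3.

3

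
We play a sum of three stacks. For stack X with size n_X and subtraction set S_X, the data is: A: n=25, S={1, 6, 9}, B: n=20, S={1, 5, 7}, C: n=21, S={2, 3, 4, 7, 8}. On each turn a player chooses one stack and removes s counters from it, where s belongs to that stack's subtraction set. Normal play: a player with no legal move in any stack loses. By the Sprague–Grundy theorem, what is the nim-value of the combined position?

Stack A, S = {1, 6, 9}:
n :  0  1  2  3  4  5  6  7  8  9 10 11 12 13 14 15 16 17 18 19 20 21 22 23 24 25
G :  0  1  0  1  0  1  2  0  1  2  3  2  0  1  0  1  2  0  1  0  1  2  0  1  0  1
G_A(25) = 1.
Stack B, S = {1, 5, 7}:
n :  0  1  2  3  4  5  6  7  8  9 10 11 12 13 14 15 16 17 18 19 20
G :  0  1  0  1  0  1  0  1  0  1  0  1  0  1  0  1  0  1  0  1  0
G_B(20) = 0.
Stack C, S = {2, 3, 4, 7, 8}:
G(0) = 0
G(1) = mex{} = 0
G(2) = mex{0} = 1
G(3) = mex{0,0} = 1
G(4) = mex{1,0,0} = 2
G(5) = mex{1,1,0} = 2
G(6) = mex{2,1,1} = 0
G(7) = mex{2,2,1,0} = 3
G(8) = mex{0,2,2,0,0} = 1
G(9) = mex{3,0,2,1,0} = 4
G(10) = mex{1,3,0,1,1} = 2
G(11) = mex{4,1,3,2,1} = 0
G(12) = mex{2,4,1,2,2} = 0
G(13) = mex{0,2,4,0,2} = 1
G(14) = mex{0,0,2,3,0} = 1
G(15) = mex{1,0,0,1,3} = 2
G(16) = mex{1,1,0,4,1} = 2
G(17) = mex{2,1,1,2,4} = 0
G(18) = mex{2,2,1,0,2} = 3
G(19) = mex{0,2,2,0,0} = 1
G(20) = mex{3,0,2,1,0} = 4
G(21) = mex{1,3,0,1,1} = 2
G_C(21) = 2.
Combined Grundy value = 1 ⊕ 0 ⊕ 2 = 3.

3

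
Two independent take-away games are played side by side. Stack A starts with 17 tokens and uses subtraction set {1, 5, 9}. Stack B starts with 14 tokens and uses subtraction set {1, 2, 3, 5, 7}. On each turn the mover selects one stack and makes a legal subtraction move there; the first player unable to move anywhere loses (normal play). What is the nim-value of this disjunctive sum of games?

Stack A, S = {1, 5, 9}:
n :  0  1  2  3  4  5  6  7  8  9 10 11 12 13 14 15 16 17
G :  0  1  0  1  0  1  0  1  0  1  0  1  0  1  0  1  0  1
G_A(17) = 1.
Stack B, S = {1, 2, 3, 5, 7}:
n :  0  1  2  3  4  5  6  7  8  9 10 11 12 13 14
G :  0  1  2  3  0  1  2  3  0  1  2  3  0  1  2
G_B(14) = 2.
Combined Grundy value = 1 ⊕ 2 = 3.

3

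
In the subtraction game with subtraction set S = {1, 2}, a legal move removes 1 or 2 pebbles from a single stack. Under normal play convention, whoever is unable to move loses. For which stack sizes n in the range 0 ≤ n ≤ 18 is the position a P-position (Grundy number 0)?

n :  0  1  2  3  4  5  6  7  8  9 10 11 12 13 14 15 16 17 18
G :  0  1  2  0  1  2  0  1  2  0  1  2  0  1  2  0  1  2  0
P-positions are exactly the n with G(n) = 0.

0, 3, 6, 9, 12, 15, 18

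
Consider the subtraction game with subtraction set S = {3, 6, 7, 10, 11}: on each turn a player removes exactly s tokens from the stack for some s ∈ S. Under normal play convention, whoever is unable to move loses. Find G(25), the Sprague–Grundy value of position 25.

G(0) = 0
G(1) = mex{} = 0
G(2) = mex{} = 0
G(3) = mex{0} = 1
G(4) = mex{0} = 1
G(5) = mex{0} = 1
G(6) = mex{1,0} = 2
G(7) = mex{1,0,0} = 2
G(8) = mex{1,0,0} = 2
G(9) = mex{2,1,0} = 3
G(10) = mex{2,1,1,0} = 3
G(11) = mex{2,1,1,0,0} = 3
G(12) = mex{3,2,1,0,0} = 4
G(13) = mex{3,2,2,1,0} = 4
G(14) = mex{3,2,2,1,1} = 0
G(15) = mex{4,3,2,1,1} = 0
G(16) = mex{4,3,3,2,1} = 0
G(17) = mex{0,3,3,2,2} = 1
G(18) = mex{0,4,3,2,2} = 1
G(19) = mex{0,4,4,3,2} = 1
G(20) = mex{1,0,4,3,3} = 2
G(21) = mex{1,0,0,3,3} = 2
G(22) = mex{1,0,0,4,3} = 2
G(23) = mex{2,1,0,4,4} = 3
G(24) = mex{2,1,1,0,4} = 3
G(25) = mex{2,1,1,0,0} = 3

3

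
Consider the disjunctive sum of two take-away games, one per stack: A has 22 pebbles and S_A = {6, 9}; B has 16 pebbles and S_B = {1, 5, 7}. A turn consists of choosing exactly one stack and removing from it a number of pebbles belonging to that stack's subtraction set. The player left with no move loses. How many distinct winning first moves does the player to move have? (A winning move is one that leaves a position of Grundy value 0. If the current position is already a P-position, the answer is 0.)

4

Stack A, S = {6, 9}:
G(0) = 0
G(1) = mex{} = 0
G(2) = mex{} = 0
G(3) = mex{} = 0
G(4) = mex{} = 0
G(5) = mex{} = 0
G(6) = mex{0} = 1
G(7) = mex{0} = 1
G(8) = mex{0} = 1
G(9) = mex{0,0} = 1
G(10) = mex{0,0} = 1
G(11) = mex{0,0} = 1
G(12) = mex{1,0} = 2
G(13) = mex{1,0} = 2
G(14) = mex{1,0} = 2
G(15) = mex{1,1} = 0
G(16) = mex{1,1} = 0
G(17) = mex{1,1} = 0
G(18) = mex{2,1} = 0
G(19) = mex{2,1} = 0
G(20) = mex{2,1} = 0
G(21) = mex{0,2} = 1
G(22) = mex{0,2} = 1
G_A(22) = 1.
Stack B, S = {1, 5, 7}:
n :  0  1  2  3  4  5  6  7  8  9 10 11 12 13 14 15 16
G :  0  1  0  1  0  1  0  1  0  1  0  1  0  1  0  1  0
G_B(16) = 0.
Combined Grundy value = 1 ⊕ 0 = 1.
A winning move leaves total XOR = 0, i.e. changes one component's Grundy value g to g ⊕ X where X is the current total.
Stack A: need g' = 1⊕1 = 0. Options: 22−6→G=0, 22−9→G=2. Hits: 1.
Stack B: need g' = 0⊕1 = 1. Options: 16−1→G=1, 16−5→G=1, 16−7→G=1. Hits: 3.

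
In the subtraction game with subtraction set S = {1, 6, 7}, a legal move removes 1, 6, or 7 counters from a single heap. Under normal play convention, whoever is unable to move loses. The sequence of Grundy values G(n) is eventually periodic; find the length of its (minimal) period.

n :  0  1  2  3  4  5  6  7  8  9 10 11 12 13 14 15 16 17 18 19 20 21 22 23 24 25
G :  0  1  0  1  0  1  2  3  2  3  2  3  0  1  0  1  0  1  2  3  2  3  2  3  0  1
G(n+12) = G(n) holds for n = 0,…,6 (a full window of length max(S) = 7), so the sequence is purely periodic with period 12.

12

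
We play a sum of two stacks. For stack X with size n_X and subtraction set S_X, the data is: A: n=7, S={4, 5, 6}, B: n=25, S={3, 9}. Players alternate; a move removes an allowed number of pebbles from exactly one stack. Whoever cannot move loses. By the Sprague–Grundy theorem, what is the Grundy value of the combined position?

Stack A, S = {4, 5, 6}:
n : 0 1 2 3 4 5 6 7
G : 0 0 0 0 1 1 1 1
G_A(7) = 1.
Stack B, S = {3, 9}:
G(0) = 0
G(1) = mex{} = 0
G(2) = mex{} = 0
G(3) = mex{0} = 1
G(4) = mex{0} = 1
G(5) = mex{0} = 1
G(6) = mex{1} = 0
G(7) = mex{1} = 0
G(8) = mex{1} = 0
G(9) = mex{0,0} = 1
G(10) = mex{0,0} = 1
G(11) = mex{0,0} = 1
G(12) = mex{1,1} = 0
G(13) = mex{1,1} = 0
G(14) = mex{1,1} = 0
G(15) = mex{0,0} = 1
G(16) = mex{0,0} = 1
G(17) = mex{0,0} = 1
G(18) = mex{1,1} = 0
G(19) = mex{1,1} = 0
G(20) = mex{1,1} = 0
G(21) = mex{0,0} = 1
G(22) = mex{0,0} = 1
G(23) = mex{0,0} = 1
G(24) = mex{1,1} = 0
G(25) = mex{1,1} = 0
G_B(25) = 0.
Combined Grundy value = 1 ⊕ 0 = 1.

1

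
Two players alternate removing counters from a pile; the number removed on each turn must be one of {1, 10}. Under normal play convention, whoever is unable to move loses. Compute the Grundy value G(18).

n :  0  1  2  3  4  5  6  7  8  9 10 11 12 13 14 15 16 17 18
G :  0  1  0  1  0  1  0  1  0  1  2  0  1  0  1  0  1  0  1

1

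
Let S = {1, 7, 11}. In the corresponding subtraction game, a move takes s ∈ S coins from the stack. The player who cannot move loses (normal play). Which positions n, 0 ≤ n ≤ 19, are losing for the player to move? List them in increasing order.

G(0) = 0
G(1) = mex{0} = 1
G(2) = mex{1} = 0
G(3) = mex{0} = 1
G(4) = mex{1} = 0
G(5) = mex{0} = 1
G(6) = mex{1} = 0
G(7) = mex{0,0} = 1
G(8) = mex{1,1} = 0
G(9) = mex{0,0} = 1
G(10) = mex{1,1} = 0
G(11) = mex{0,0,0} = 1
G(12) = mex{1,1,1} = 0
G(13) = mex{0,0,0} = 1
G(14) = mex{1,1,1} = 0
G(15) = mex{0,0,0} = 1
G(16) = mex{1,1,1} = 0
G(17) = mex{0,0,0} = 1
G(18) = mex{1,1,1} = 0
G(19) = mex{0,0,0} = 1
P-positions are exactly the n with G(n) = 0.

0, 2, 4, 6, 8, 10, 12, 14, 16, 18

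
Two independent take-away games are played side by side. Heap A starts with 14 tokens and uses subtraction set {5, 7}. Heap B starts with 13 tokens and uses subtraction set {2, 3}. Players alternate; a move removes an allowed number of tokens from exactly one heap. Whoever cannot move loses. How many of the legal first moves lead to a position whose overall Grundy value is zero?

Heap A, S = {5, 7}:
G(0) = 0
G(1) = mex{} = 0
G(2) = mex{} = 0
G(3) = mex{} = 0
G(4) = mex{} = 0
G(5) = mex{0} = 1
G(6) = mex{0} = 1
G(7) = mex{0,0} = 1
G(8) = mex{0,0} = 1
G(9) = mex{0,0} = 1
G(10) = mex{1,0} = 2
G(11) = mex{1,0} = 2
G(12) = mex{1,1} = 0
G(13) = mex{1,1} = 0
G(14) = mex{1,1} = 0
G_A(14) = 0.
Heap B, S = {2, 3}:
n :  0  1  2  3  4  5  6  7  8  9 10 11 12 13
G :  0  0  1  1  2  0  0  1  1  2  0  0  1  1
G_B(13) = 1.
Combined Grundy value = 0 ⊕ 1 = 1.
A winning move leaves total XOR = 0, i.e. changes one component's Grundy value g to g ⊕ X where X is the current total.
Heap A: need g' = 0⊕1 = 1. Options: 14−5→G=1, 14−7→G=1. Hits: 2.
Heap B: need g' = 1⊕1 = 0. Options: 13−2→G=0, 13−3→G=0. Hits: 2.

4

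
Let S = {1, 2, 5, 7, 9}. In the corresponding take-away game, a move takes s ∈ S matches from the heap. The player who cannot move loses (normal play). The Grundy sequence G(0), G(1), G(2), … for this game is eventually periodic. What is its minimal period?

G(0) = 0
G(1) = mex{0} = 1
G(2) = mex{1,0} = 2
G(3) = mex{2,1} = 0
G(4) = mex{0,2} = 1
G(5) = mex{1,0,0} = 2
G(6) = mex{2,1,1} = 0
G(7) = mex{0,2,2,0} = 1
G(8) = mex{1,0,0,1} = 2
G(9) = mex{2,1,1,2,0} = 3
G(10) = mex{3,2,2,0,1} = 4
G(11) = mex{4,3,0,1,2} = 5
G(12) = mex{5,4,1,2,0} = 3
G(13) = mex{3,5,2,0,1} = 4
G(14) = mex{4,3,3,1,2} = 0
G(15) = mex{0,4,4,2,0} = 1
G(16) = mex{1,0,5,3,1} = 2
G(17) = mex{2,1,3,4,2} = 0
G(18) = mex{0,2,4,5,3} = 1
G(19) = mex{1,0,0,3,4} = 2
G(20) = mex{2,1,1,4,5} = 0
G(21) = mex{0,2,2,0,3} = 1
G(22) = mex{1,0,0,1,4} = 2
G(23) = mex{2,1,1,2,0} = 3
G(24) = mex{3,2,2,0,1} = 4
G(25) = mex{4,3,0,1,2} = 5
G(26) = mex{5,4,1,2,0} = 3
G(27) = mex{3,5,2,0,1} = 4
G(28) = mex{4,3,3,1,2} = 0
G(29) = mex{0,4,4,2,0} = 1
G(n+14) = G(n) holds for n = 0,…,8 (a full window of length max(S) = 9), so the sequence is purely periodic with period 14.

14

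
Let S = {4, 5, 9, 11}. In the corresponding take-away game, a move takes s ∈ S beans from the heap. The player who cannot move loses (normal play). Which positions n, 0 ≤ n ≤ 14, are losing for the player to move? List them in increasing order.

0, 1, 2, 3

n :  0  1  2  3  4  5  6  7  8  9 10 11 12 13 14
G :  0  0  0  0  1  1  1  1  2  2  2  2  3  3  3
P-positions are exactly the n with G(n) = 0.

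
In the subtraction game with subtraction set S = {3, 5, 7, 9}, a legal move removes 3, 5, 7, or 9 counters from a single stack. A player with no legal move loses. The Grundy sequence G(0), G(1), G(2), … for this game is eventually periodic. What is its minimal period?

G(0) = 0
G(1) = mex{} = 0
G(2) = mex{} = 0
G(3) = mex{0} = 1
G(4) = mex{0} = 1
G(5) = mex{0,0} = 1
G(6) = mex{1,0} = 2
G(7) = mex{1,0,0} = 2
G(8) = mex{1,1,0} = 2
G(9) = mex{2,1,0,0} = 3
G(10) = mex{2,1,1,0} = 3
G(11) = mex{2,2,1,0} = 3
G(12) = mex{3,2,1,1} = 0
G(13) = mex{3,2,2,1} = 0
G(14) = mex{3,3,2,1} = 0
G(15) = mex{0,3,2,2} = 1
G(16) = mex{0,3,3,2} = 1
G(17) = mex{0,0,3,2} = 1
G(18) = mex{1,0,3,3} = 2
G(19) = mex{1,0,0,3} = 2
G(20) = mex{1,1,0,3} = 2
G(21) = mex{2,1,0,0} = 3
G(22) = mex{2,1,1,0} = 3
G(23) = mex{2,2,1,0} = 3
G(24) = mex{3,2,1,1} = 0
G(25) = mex{3,2,2,1} = 0
G(n+12) = G(n) holds for n = 0,…,8 (a full window of length max(S) = 9), so the sequence is purely periodic with period 12.

12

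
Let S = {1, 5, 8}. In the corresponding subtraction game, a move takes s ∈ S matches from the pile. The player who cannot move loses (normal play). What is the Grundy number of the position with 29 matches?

1

G(0) = 0
G(1) = mex{0} = 1
G(2) = mex{1} = 0
G(3) = mex{0} = 1
G(4) = mex{1} = 0
G(5) = mex{0,0} = 1
G(6) = mex{1,1} = 0
G(7) = mex{0,0} = 1
G(8) = mex{1,1,0} = 2
G(9) = mex{2,0,1} = 3
G(10) = mex{3,1,0} = 2
G(11) = mex{2,0,1} = 3
G(12) = mex{3,1,0} = 2
G(13) = mex{2,2,1} = 0
G(14) = mex{0,3,0} = 1
G(15) = mex{1,2,1} = 0
G(16) = mex{0,3,2} = 1
G(17) = mex{1,2,3} = 0
G(18) = mex{0,0,2} = 1
G(19) = mex{1,1,3} = 0
G(20) = mex{0,0,2} = 1
G(21) = mex{1,1,0} = 2
G(22) = mex{2,0,1} = 3
G(23) = mex{3,1,0} = 2
G(24) = mex{2,0,1} = 3
G(25) = mex{3,1,0} = 2
G(26) = mex{2,2,1} = 0
G(27) = mex{0,3,0} = 1
G(28) = mex{1,2,1} = 0
G(29) = mex{0,3,2} = 1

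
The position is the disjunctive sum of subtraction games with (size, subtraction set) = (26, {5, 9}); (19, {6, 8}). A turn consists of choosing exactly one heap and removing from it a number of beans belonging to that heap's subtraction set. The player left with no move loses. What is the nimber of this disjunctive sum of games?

2

Heap A, S = {5, 9}:
G(0) = 0
G(1) = mex{} = 0
G(2) = mex{} = 0
G(3) = mex{} = 0
G(4) = mex{} = 0
G(5) = mex{0} = 1
G(6) = mex{0} = 1
G(7) = mex{0} = 1
G(8) = mex{0} = 1
G(9) = mex{0,0} = 1
G(10) = mex{1,0} = 2
G(11) = mex{1,0} = 2
G(12) = mex{1,0} = 2
G(13) = mex{1,0} = 2
G(14) = mex{1,1} = 0
G(15) = mex{2,1} = 0
G(16) = mex{2,1} = 0
G(17) = mex{2,1} = 0
G(18) = mex{2,1} = 0
G(19) = mex{0,2} = 1
G(20) = mex{0,2} = 1
G(21) = mex{0,2} = 1
G(22) = mex{0,2} = 1
G(23) = mex{0,0} = 1
G(24) = mex{1,0} = 2
G(25) = mex{1,0} = 2
G(26) = mex{1,0} = 2
G_A(26) = 2.
Heap B, S = {6, 8}:
G(0) = 0
G(1) = mex{} = 0
G(2) = mex{} = 0
G(3) = mex{} = 0
G(4) = mex{} = 0
G(5) = mex{} = 0
G(6) = mex{0} = 1
G(7) = mex{0} = 1
G(8) = mex{0,0} = 1
G(9) = mex{0,0} = 1
G(10) = mex{0,0} = 1
G(11) = mex{0,0} = 1
G(12) = mex{1,0} = 2
G(13) = mex{1,0} = 2
G(14) = mex{1,1} = 0
G(15) = mex{1,1} = 0
G(16) = mex{1,1} = 0
G(17) = mex{1,1} = 0
G(18) = mex{2,1} = 0
G(19) = mex{2,1} = 0
G_B(19) = 0.
Combined Grundy value = 2 ⊕ 0 = 2.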